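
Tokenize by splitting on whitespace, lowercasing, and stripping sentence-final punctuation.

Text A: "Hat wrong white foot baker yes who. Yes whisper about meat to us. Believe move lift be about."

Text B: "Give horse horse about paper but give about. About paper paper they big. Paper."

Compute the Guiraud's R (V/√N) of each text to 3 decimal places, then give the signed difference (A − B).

A: V=16, N=18, R=3.771
B: V=7, N=14, R=1.871
Difference = 3.771 − 1.871 = 1.900

1.900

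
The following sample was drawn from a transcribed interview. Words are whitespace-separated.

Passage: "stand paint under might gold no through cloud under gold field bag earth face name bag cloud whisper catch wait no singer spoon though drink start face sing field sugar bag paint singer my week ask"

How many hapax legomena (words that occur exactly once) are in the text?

Frequencies: bag:3, paint:2, under:2, gold:2, no:2, cloud:2, field:2, face:2, singer:2, stand:1, might:1, through:1, earth:1, name:1, whisper:1, catch:1, wait:1, spoon:1, though:1, drink:1, … (6 more, each freq 1)
Hapax (freq=1): ask, catch, drink, earth, might, my, name, sing, spoon, stand, start, sugar, though, through, wait, week, whisper

17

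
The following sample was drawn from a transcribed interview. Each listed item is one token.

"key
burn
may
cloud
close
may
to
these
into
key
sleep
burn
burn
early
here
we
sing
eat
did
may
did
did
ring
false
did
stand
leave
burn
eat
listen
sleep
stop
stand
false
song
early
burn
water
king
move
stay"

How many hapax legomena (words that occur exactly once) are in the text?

17

Frequencies: burn:5, did:4, may:3, key:2, sleep:2, early:2, eat:2, false:2, stand:2, cloud:1, close:1, to:1, these:1, into:1, here:1, we:1, sing:1, ring:1, leave:1, listen:1, … (6 more, each freq 1)
Hapax (freq=1): close, cloud, here, into, king, leave, listen, move, ring, sing, song, stay, stop, these, to, water, we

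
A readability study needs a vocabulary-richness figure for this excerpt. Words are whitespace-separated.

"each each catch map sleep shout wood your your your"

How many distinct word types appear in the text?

7

Distinct types: {catch, each, map, shout, sleep, wood, your}
V = 7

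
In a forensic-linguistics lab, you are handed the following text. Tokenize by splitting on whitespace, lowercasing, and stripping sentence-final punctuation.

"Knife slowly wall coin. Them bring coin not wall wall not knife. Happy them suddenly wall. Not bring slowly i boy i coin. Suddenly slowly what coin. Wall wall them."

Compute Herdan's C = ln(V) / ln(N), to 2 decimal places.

N = 30, V = 12.
ln(V) = 2.484907, ln(N) = 3.401197
C = 2.484907 / 3.401197 = 0.73

0.73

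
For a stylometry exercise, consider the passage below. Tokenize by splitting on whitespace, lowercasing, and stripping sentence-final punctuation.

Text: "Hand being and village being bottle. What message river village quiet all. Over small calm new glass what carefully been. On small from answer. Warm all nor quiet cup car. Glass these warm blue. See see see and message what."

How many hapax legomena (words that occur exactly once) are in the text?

16

Frequencies: what:3, see:3, being:2, and:2, village:2, message:2, quiet:2, all:2, small:2, glass:2, warm:2, hand:1, bottle:1, river:1, over:1, calm:1, new:1, carefully:1, been:1, on:1, … (7 more, each freq 1)
Hapax (freq=1): answer, been, blue, bottle, calm, car, carefully, cup, from, hand, new, nor, on, over, river, these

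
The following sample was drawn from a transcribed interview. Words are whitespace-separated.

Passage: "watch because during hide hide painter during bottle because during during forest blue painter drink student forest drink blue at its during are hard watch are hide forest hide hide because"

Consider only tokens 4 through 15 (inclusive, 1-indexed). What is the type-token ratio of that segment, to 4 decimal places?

0.6667

Segment tokens 4–15: hide, hide, painter, during, bottle, because, during, during, forest, blue, painter, drink
Segment N = 12, segment V = 8.
TTR = 8 / 12 = 0.6667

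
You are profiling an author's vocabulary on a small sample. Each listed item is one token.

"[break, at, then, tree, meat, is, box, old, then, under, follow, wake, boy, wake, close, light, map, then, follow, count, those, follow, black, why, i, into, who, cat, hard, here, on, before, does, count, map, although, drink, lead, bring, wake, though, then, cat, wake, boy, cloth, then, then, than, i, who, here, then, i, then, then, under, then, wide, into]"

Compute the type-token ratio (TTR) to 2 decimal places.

0.60

N = 60 tokens, V = 36 types.
TTR = V / N = 36 / 60 = 0.60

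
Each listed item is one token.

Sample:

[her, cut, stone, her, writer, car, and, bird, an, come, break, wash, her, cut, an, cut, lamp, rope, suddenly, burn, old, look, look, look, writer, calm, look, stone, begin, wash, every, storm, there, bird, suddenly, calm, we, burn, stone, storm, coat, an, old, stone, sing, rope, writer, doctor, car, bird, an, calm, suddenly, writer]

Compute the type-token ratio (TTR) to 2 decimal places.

0.48

N = 54 tokens, V = 26 types.
TTR = V / N = 26 / 54 = 0.48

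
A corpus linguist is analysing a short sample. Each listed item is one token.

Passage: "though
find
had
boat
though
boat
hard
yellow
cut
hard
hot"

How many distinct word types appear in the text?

8

Distinct types: {boat, cut, find, had, hard, hot, though, yellow}
V = 8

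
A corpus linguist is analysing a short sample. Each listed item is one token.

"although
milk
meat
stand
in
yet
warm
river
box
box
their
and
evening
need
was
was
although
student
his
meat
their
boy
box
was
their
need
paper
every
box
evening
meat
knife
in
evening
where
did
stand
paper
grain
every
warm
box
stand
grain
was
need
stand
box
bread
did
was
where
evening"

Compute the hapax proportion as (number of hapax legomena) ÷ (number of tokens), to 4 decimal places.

0.1698

Frequencies: box:6, was:5, stand:4, evening:4, meat:3, their:3, need:3, although:2, in:2, warm:2, paper:2, every:2, where:2, did:2, grain:2, milk:1, yet:1, river:1, and:1, student:1, … (4 more, each freq 1)
Hapax count = 9; token count = 53.
Ratio = 9 / 53 = 0.1698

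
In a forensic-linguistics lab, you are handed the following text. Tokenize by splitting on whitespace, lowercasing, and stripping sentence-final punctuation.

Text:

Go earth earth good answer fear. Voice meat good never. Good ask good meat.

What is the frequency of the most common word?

Frequencies: good:4, earth:2, meat:2, go:1, answer:1, fear:1, voice:1, never:1, ask:1
Most common: 'good' with frequency 4.

4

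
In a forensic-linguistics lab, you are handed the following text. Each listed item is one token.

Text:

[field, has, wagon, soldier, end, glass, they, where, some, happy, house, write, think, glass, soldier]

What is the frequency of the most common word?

2

Frequencies: soldier:2, glass:2, field:1, has:1, wagon:1, end:1, they:1, where:1, some:1, happy:1, house:1, write:1, think:1
Most common: 'soldier' with frequency 2.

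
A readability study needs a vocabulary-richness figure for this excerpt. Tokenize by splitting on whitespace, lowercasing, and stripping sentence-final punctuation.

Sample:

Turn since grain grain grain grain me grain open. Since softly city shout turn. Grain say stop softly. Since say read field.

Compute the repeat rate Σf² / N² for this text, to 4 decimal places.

Frequencies: grain:6, since:3, turn:2, softly:2, say:2, me:1, open:1, city:1, shout:1, stop:1, read:1, field:1
Σf² = 64; N² = 484
Repeat rate = 64 / 484 = 0.1322

0.1322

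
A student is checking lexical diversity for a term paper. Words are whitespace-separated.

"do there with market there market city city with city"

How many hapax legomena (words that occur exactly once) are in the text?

1

Frequencies: city:3, there:2, with:2, market:2, do:1
Hapax (freq=1): do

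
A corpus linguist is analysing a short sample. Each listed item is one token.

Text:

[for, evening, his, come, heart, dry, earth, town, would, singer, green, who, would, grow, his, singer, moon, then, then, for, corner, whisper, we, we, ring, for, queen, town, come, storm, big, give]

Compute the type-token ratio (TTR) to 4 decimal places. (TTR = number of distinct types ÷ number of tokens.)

N = 32 tokens, V = 23 types.
TTR = V / N = 23 / 32 = 0.7188

0.7188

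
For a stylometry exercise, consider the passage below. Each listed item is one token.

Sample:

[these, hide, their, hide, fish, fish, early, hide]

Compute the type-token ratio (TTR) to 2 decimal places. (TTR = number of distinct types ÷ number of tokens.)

N = 8 tokens, V = 5 types.
TTR = V / N = 5 / 8 = 0.63

0.63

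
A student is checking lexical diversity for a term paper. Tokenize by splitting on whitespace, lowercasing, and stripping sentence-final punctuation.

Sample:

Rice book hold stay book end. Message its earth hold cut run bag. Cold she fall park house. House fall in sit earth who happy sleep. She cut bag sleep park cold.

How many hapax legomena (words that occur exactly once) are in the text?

Frequencies: book:2, hold:2, earth:2, cut:2, bag:2, cold:2, she:2, fall:2, park:2, house:2, sleep:2, rice:1, stay:1, end:1, message:1, its:1, run:1, in:1, sit:1, who:1, … (1 more, each freq 1)
Hapax (freq=1): end, happy, in, its, message, rice, run, sit, stay, who

10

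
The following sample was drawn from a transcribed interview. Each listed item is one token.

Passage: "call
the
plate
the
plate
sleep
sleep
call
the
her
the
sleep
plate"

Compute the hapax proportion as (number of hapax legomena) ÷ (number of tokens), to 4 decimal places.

0.0769

Frequencies: the:4, plate:3, sleep:3, call:2, her:1
Hapax count = 1; token count = 13.
Ratio = 1 / 13 = 0.0769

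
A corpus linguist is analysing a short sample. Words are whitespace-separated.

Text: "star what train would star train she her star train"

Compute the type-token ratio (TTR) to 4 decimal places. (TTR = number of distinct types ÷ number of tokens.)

0.6000

N = 10 tokens, V = 6 types.
TTR = V / N = 6 / 10 = 0.6000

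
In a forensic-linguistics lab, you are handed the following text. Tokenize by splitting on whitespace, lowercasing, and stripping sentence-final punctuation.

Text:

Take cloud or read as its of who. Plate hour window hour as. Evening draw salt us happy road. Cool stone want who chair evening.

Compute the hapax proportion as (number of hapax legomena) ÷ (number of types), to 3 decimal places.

Frequencies: as:2, who:2, hour:2, evening:2, take:1, cloud:1, or:1, read:1, its:1, of:1, plate:1, window:1, draw:1, salt:1, us:1, happy:1, road:1, cool:1, stone:1, want:1, … (1 more, each freq 1)
Hapax count = 17; type count = 21.
Ratio = 17 / 21 = 0.810

0.810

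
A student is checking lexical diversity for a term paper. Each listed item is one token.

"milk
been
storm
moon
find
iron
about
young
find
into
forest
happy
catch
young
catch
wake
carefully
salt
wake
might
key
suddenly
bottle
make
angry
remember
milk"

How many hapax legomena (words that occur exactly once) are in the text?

Frequencies: milk:2, find:2, young:2, catch:2, wake:2, been:1, storm:1, moon:1, iron:1, about:1, into:1, forest:1, happy:1, carefully:1, salt:1, might:1, key:1, suddenly:1, bottle:1, make:1, … (2 more, each freq 1)
Hapax (freq=1): about, angry, been, bottle, carefully, forest, happy, into, iron, key, make, might, moon, remember, salt, storm, suddenly

17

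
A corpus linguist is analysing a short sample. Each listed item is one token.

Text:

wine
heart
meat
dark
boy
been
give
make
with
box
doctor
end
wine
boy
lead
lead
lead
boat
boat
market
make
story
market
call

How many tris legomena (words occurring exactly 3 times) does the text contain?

Frequencies: lead:3, wine:2, boy:2, make:2, boat:2, market:2, heart:1, meat:1, dark:1, been:1, give:1, with:1, box:1, doctor:1, end:1, story:1, call:1
Words with frequency 3: lead

1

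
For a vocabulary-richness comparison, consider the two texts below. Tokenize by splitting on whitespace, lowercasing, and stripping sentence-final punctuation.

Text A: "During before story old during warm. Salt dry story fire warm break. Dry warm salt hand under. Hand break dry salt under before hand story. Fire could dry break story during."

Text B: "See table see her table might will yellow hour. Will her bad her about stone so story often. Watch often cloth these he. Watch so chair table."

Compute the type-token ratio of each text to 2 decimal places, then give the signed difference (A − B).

-0.28

TTR(A) = 12/31 = 0.39
TTR(B) = 18/27 = 0.67
Difference = 0.39 − 0.67 = -0.28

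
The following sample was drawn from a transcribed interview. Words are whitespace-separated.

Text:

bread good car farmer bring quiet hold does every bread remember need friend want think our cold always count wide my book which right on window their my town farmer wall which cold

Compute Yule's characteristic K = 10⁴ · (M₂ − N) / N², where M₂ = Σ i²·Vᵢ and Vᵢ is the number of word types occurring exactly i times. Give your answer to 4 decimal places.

Frequencies: bread:2, farmer:2, cold:2, my:2, which:2, good:1, car:1, bring:1, quiet:1, hold:1, does:1, every:1, remember:1, need:1, friend:1, want:1, think:1, our:1, always:1, count:1, … (8 more, each freq 1)
N = 33. Frequency spectrum: V_1=23, V_2=5
M₂ = 1²·23 + 2²·5 = 43
K = 10000 × (43 − 33) / 33² = 91.8274

91.8274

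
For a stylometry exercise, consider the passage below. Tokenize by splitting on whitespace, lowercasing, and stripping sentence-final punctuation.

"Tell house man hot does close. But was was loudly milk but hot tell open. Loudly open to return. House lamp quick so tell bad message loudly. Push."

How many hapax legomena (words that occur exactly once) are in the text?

12

Frequencies: tell:3, loudly:3, house:2, hot:2, but:2, was:2, open:2, man:1, does:1, close:1, milk:1, to:1, return:1, lamp:1, quick:1, so:1, bad:1, message:1, push:1
Hapax (freq=1): bad, close, does, lamp, man, message, milk, push, quick, return, so, to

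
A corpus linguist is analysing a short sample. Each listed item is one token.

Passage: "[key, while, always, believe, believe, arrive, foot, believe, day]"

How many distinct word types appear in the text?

Distinct types: {always, arrive, believe, day, foot, key, while}
V = 7

7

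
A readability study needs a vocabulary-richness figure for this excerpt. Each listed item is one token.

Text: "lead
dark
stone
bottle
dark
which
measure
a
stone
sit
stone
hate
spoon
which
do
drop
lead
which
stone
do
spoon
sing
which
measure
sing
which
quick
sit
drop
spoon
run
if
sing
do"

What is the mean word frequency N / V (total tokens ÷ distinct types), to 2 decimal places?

N = 34 tokens, V = 16 types.
Mean frequency = N / V = 34 / 16 = 2.13

2.13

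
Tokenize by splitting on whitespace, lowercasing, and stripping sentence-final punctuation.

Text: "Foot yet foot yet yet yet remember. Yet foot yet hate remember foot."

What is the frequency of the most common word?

6

Frequencies: yet:6, foot:4, remember:2, hate:1
Most common: 'yet' with frequency 6.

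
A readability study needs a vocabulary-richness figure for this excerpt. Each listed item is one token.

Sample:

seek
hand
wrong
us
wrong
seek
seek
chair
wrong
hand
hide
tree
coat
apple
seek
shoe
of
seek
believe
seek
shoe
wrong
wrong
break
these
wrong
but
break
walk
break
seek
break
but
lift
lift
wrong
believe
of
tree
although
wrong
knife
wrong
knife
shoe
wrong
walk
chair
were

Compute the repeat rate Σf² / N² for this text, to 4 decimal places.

Frequencies: wrong:10, seek:7, break:4, shoe:3, hand:2, chair:2, tree:2, of:2, believe:2, but:2, walk:2, lift:2, knife:2, us:1, hide:1, coat:1, apple:1, these:1, although:1, were:1
Σf² = 217; N² = 2401
Repeat rate = 217 / 2401 = 0.0904

0.0904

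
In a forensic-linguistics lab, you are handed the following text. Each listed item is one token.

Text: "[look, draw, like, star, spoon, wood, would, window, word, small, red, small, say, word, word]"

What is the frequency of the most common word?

3

Frequencies: word:3, small:2, look:1, draw:1, like:1, star:1, spoon:1, wood:1, would:1, window:1, red:1, say:1
Most common: 'word' with frequency 3.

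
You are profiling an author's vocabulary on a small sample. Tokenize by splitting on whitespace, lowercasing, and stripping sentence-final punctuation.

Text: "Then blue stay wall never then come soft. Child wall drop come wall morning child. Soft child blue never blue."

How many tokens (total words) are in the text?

20

Tokens: then, blue, stay, wall, never, then, come, soft, child, wall, drop, come, wall, morning, child, soft, child, blue, never, blue
N = 20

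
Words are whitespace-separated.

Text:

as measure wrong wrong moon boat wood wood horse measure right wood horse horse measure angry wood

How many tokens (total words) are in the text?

17

Tokens: as, measure, wrong, wrong, moon, boat, wood, wood, horse, measure, right, wood, horse, horse, measure, angry, wood
N = 17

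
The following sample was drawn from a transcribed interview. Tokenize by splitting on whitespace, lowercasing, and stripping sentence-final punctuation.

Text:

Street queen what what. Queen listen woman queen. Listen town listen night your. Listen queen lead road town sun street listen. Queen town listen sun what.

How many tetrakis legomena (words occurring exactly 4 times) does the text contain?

Frequencies: listen:6, queen:5, what:3, town:3, street:2, sun:2, woman:1, night:1, your:1, lead:1, road:1
Words with frequency 4: (none)

0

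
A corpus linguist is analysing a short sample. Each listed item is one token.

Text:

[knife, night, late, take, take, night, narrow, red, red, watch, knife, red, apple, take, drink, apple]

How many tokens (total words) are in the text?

16

Tokens: knife, night, late, take, take, night, narrow, red, red, watch, knife, red, apple, take, drink, apple
N = 16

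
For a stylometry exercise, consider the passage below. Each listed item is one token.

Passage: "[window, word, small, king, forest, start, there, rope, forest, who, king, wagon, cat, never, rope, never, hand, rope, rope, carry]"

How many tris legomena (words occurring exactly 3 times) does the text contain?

0

Frequencies: rope:4, king:2, forest:2, never:2, window:1, word:1, small:1, start:1, there:1, who:1, wagon:1, cat:1, hand:1, carry:1
Words with frequency 3: (none)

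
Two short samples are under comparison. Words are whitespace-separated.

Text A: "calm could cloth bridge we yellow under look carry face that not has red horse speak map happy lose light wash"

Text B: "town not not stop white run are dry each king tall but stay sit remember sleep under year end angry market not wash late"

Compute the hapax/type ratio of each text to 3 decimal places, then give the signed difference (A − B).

0.045

A: hapax=21, V=21, ratio=1.000
B: hapax=21, V=22, ratio=0.955
Difference = 1.000 − 0.955 = 0.045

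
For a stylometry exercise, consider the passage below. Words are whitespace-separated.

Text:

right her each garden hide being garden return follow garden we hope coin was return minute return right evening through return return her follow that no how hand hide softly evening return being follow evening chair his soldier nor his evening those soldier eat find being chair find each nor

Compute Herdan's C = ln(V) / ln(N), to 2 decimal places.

0.84

N = 50, V = 27.
ln(V) = 3.295837, ln(N) = 3.912023
C = 3.295837 / 3.912023 = 0.84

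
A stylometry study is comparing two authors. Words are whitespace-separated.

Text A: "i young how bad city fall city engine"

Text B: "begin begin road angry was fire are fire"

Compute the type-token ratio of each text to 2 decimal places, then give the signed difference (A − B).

TTR(A) = 7/8 = 0.88
TTR(B) = 6/8 = 0.75
Difference = 0.88 − 0.75 = 0.13

0.13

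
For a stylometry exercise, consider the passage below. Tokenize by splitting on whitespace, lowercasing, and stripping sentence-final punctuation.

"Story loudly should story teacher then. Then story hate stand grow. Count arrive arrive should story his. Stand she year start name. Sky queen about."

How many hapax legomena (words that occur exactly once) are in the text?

13

Frequencies: story:4, should:2, then:2, stand:2, arrive:2, loudly:1, teacher:1, hate:1, grow:1, count:1, his:1, she:1, year:1, start:1, name:1, sky:1, queen:1, about:1
Hapax (freq=1): about, count, grow, hate, his, loudly, name, queen, she, sky, start, teacher, year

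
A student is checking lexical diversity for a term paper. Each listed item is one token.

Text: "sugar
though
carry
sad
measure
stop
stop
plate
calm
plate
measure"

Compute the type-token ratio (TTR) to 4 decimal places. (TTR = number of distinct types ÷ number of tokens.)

0.7273

N = 11 tokens, V = 8 types.
TTR = V / N = 8 / 11 = 0.7273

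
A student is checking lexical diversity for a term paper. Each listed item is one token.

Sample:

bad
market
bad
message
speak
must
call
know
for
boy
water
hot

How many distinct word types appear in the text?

Distinct types: {bad, boy, call, for, hot, know, market, message, must, speak, water}
V = 11

11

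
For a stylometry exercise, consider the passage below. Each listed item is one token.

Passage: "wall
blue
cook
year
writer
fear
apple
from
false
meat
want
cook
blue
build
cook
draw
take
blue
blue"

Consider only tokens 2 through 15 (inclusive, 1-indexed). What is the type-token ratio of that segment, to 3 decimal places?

0.786

Segment tokens 2–15: blue, cook, year, writer, fear, apple, from, false, meat, want, cook, blue, build, cook
Segment N = 14, segment V = 11.
TTR = 11 / 14 = 0.786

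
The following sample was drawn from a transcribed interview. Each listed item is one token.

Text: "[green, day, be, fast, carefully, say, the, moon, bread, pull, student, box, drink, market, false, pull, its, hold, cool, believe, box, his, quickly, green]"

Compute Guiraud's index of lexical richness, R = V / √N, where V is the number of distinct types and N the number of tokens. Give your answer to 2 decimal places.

N = 24, V = 21.
√N = 4.898979
R = 21 / 4.898979 = 4.29

4.29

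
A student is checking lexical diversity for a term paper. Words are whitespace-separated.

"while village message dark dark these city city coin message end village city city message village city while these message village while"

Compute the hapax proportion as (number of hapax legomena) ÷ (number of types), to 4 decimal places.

Frequencies: city:5, village:4, message:4, while:3, dark:2, these:2, coin:1, end:1
Hapax count = 2; type count = 8.
Ratio = 2 / 8 = 0.2500

0.2500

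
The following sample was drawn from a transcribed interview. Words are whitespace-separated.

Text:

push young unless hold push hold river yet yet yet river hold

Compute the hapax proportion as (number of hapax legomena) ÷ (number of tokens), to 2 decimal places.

Frequencies: hold:3, yet:3, push:2, river:2, young:1, unless:1
Hapax count = 2; token count = 12.
Ratio = 2 / 12 = 0.17

0.17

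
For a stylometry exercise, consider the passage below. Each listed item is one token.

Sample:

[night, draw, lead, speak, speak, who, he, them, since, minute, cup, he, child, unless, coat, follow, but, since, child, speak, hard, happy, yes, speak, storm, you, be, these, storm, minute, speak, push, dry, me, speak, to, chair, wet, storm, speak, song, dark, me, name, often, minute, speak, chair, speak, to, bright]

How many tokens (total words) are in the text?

Tokens: night, draw, lead, speak, speak, who, he, them, since, minute, cup, he, child, unless, coat, follow, but, since, child, speak, hard, happy, yes, speak, storm, you, be, these, storm, minute, speak, push, dry, me, speak, to, chair, wet, storm, speak, song, dark, me, name, often, minute, speak, chair, speak, to, bright
N = 51

51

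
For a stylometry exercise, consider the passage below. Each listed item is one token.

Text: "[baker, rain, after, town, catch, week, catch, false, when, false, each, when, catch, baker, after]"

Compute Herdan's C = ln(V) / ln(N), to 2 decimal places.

0.81

N = 15, V = 9.
ln(V) = 2.197225, ln(N) = 2.708050
C = 2.197225 / 2.708050 = 0.81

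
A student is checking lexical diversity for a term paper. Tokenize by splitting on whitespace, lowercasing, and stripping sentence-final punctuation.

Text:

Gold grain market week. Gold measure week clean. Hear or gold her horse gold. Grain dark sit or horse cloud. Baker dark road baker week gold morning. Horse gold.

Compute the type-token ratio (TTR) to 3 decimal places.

N = 29 tokens, V = 16 types.
TTR = V / N = 16 / 29 = 0.552

0.552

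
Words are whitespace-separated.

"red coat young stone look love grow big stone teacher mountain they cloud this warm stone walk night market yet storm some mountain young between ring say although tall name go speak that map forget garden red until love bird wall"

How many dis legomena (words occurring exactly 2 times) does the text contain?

Frequencies: stone:3, red:2, young:2, love:2, mountain:2, coat:1, look:1, grow:1, big:1, teacher:1, they:1, cloud:1, this:1, warm:1, walk:1, night:1, market:1, yet:1, storm:1, some:1, … (15 more, each freq 1)
Words with frequency 2: love, mountain, red, young

4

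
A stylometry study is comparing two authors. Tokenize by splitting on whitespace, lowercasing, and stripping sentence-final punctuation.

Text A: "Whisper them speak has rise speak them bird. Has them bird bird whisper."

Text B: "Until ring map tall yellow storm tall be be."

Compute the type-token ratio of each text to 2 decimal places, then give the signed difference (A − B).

-0.32

TTR(A) = 6/13 = 0.46
TTR(B) = 7/9 = 0.78
Difference = 0.46 − 0.78 = -0.32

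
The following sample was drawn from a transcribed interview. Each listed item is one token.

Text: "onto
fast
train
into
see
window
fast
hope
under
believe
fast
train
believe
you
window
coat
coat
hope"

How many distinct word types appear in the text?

Distinct types: {believe, coat, fast, hope, into, onto, see, train, under, window, you}
V = 11

11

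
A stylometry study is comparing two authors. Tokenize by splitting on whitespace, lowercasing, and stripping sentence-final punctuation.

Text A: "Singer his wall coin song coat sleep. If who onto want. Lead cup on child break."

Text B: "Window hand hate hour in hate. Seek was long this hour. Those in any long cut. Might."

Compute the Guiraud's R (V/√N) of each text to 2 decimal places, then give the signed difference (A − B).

0.85

A: V=16, N=16, R=4.00
B: V=13, N=17, R=3.15
Difference = 4.00 − 3.15 = 0.85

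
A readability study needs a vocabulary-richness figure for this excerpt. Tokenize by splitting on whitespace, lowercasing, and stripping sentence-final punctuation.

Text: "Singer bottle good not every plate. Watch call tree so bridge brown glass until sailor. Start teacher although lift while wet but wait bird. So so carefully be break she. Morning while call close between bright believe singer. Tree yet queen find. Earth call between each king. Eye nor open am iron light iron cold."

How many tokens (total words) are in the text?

55

Tokens: singer, bottle, good, not, every, plate, watch, call, tree, so, bridge, brown, glass, until, sailor, start, teacher, although, lift, while, wet, but, wait, bird, so, so, carefully, be, break, she, morning, while, call, close, between, bright, believe, singer, tree, yet, queen, find, earth, call, between, each, king, eye, nor, open, am, iron, light, iron, cold
N = 55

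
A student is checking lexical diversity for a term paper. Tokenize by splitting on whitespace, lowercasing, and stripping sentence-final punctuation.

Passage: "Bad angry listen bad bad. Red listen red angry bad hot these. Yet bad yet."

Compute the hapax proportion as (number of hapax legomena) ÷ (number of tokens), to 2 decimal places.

Frequencies: bad:5, angry:2, listen:2, red:2, yet:2, hot:1, these:1
Hapax count = 2; token count = 15.
Ratio = 2 / 15 = 0.13

0.13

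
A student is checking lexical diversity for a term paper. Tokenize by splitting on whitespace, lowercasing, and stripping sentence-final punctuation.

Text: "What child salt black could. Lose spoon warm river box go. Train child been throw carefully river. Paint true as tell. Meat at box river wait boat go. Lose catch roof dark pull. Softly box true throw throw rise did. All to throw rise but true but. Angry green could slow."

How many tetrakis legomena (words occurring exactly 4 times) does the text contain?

Frequencies: throw:4, river:3, box:3, true:3, child:2, could:2, lose:2, go:2, rise:2, but:2, what:1, salt:1, black:1, spoon:1, warm:1, train:1, been:1, carefully:1, paint:1, as:1, … (16 more, each freq 1)
Words with frequency 4: throw

1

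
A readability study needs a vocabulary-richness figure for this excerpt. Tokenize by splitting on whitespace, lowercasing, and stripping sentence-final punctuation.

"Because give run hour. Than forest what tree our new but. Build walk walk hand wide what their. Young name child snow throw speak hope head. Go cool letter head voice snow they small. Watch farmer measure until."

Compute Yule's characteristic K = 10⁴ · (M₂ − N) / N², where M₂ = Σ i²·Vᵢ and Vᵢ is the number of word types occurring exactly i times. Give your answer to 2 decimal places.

55.40

Frequencies: what:2, walk:2, snow:2, head:2, because:1, give:1, run:1, hour:1, than:1, forest:1, tree:1, our:1, new:1, but:1, build:1, hand:1, wide:1, their:1, young:1, name:1, … (14 more, each freq 1)
N = 38. Frequency spectrum: V_1=30, V_2=4
M₂ = 1²·30 + 2²·4 = 46
K = 10000 × (46 − 38) / 38² = 55.40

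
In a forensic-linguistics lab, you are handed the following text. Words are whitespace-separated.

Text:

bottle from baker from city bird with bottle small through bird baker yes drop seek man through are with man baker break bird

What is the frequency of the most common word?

Frequencies: baker:3, bird:3, bottle:2, from:2, with:2, through:2, man:2, city:1, small:1, yes:1, drop:1, seek:1, are:1, break:1
Most common: 'baker' with frequency 3.

3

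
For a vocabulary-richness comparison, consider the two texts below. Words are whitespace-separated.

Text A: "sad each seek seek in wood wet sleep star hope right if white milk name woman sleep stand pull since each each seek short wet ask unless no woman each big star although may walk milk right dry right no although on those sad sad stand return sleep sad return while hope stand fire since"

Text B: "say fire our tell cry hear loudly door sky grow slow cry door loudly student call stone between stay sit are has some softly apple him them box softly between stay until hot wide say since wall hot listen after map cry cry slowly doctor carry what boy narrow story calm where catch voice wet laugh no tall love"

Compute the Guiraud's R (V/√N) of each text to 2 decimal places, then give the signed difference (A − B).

-2.07

A: V=32, N=55, R=4.31
B: V=49, N=59, R=6.38
Difference = 4.31 − 6.38 = -2.07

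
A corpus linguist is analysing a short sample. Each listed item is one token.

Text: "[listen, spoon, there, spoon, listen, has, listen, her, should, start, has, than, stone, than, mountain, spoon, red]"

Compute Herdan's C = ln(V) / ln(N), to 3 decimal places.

0.846

N = 17, V = 11.
ln(V) = 2.397895, ln(N) = 2.833213
C = 2.397895 / 2.833213 = 0.846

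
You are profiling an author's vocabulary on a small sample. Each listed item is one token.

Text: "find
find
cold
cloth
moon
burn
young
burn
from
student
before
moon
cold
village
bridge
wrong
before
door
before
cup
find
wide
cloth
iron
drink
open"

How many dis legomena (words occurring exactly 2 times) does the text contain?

Frequencies: find:3, before:3, cold:2, cloth:2, moon:2, burn:2, young:1, from:1, student:1, village:1, bridge:1, wrong:1, door:1, cup:1, wide:1, iron:1, drink:1, open:1
Words with frequency 2: burn, cloth, cold, moon

4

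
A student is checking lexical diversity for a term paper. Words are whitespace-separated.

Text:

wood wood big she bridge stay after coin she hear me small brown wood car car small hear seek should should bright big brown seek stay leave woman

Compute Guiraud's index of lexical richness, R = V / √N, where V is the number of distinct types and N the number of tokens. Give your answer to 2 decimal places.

N = 28, V = 17.
√N = 5.291503
R = 17 / 5.291503 = 3.21

3.21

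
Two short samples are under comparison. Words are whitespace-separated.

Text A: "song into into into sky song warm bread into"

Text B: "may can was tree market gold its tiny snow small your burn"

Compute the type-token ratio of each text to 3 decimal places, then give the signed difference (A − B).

-0.444

TTR(A) = 5/9 = 0.556
TTR(B) = 12/12 = 1.000
Difference = 0.556 − 1.000 = -0.444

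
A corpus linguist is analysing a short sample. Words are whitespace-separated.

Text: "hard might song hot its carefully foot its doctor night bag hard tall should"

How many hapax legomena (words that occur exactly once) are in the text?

Frequencies: hard:2, its:2, might:1, song:1, hot:1, carefully:1, foot:1, doctor:1, night:1, bag:1, tall:1, should:1
Hapax (freq=1): bag, carefully, doctor, foot, hot, might, night, should, song, tall

10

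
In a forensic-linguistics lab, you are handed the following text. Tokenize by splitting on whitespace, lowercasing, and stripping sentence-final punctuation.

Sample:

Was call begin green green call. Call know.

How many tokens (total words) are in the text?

Tokens: was, call, begin, green, green, call, call, know
N = 8

8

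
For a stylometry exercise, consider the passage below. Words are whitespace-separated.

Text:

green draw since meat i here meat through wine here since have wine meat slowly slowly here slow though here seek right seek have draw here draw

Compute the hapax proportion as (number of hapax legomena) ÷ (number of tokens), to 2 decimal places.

Frequencies: here:5, draw:3, meat:3, since:2, wine:2, have:2, slowly:2, seek:2, green:1, i:1, through:1, slow:1, though:1, right:1
Hapax count = 6; token count = 27.
Ratio = 6 / 27 = 0.22

0.22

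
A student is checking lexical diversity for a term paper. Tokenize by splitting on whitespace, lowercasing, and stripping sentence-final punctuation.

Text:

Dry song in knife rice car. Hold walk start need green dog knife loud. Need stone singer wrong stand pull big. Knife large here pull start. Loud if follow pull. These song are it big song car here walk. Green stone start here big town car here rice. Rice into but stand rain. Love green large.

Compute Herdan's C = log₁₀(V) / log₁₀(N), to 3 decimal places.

N = 56, V = 31.
log₁₀(V) = 1.491362, log₁₀(N) = 1.748188
C = 1.491362 / 1.748188 = 0.853

0.853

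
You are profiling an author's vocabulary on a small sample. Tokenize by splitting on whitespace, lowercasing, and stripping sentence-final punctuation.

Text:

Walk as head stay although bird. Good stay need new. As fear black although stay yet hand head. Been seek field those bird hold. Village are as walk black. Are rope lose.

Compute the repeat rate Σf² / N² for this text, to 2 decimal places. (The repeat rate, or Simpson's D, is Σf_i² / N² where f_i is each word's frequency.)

0.05

Frequencies: as:3, stay:3, walk:2, head:2, although:2, bird:2, black:2, are:2, good:1, need:1, new:1, fear:1, yet:1, hand:1, been:1, seek:1, field:1, those:1, hold:1, village:1, … (2 more, each freq 1)
Σf² = 56; N² = 1024
Repeat rate = 56 / 1024 = 0.05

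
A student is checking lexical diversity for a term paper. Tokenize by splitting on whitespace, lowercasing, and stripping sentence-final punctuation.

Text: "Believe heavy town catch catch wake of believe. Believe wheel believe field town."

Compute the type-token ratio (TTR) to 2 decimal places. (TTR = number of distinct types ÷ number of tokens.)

0.62

N = 13 tokens, V = 8 types.
TTR = V / N = 8 / 13 = 0.62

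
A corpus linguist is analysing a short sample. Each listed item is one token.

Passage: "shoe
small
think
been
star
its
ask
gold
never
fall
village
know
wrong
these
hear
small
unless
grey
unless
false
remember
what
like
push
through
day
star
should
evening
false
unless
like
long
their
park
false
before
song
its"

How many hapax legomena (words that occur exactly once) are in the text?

25

Frequencies: unless:3, false:3, small:2, star:2, its:2, like:2, shoe:1, think:1, been:1, ask:1, gold:1, never:1, fall:1, village:1, know:1, wrong:1, these:1, hear:1, grey:1, remember:1, … (11 more, each freq 1)
Hapax (freq=1): ask, been, before, day, evening, fall, gold, grey, hear, know, long, never, park, push, remember, shoe, should, song, their, these, think, through, village, what, wrong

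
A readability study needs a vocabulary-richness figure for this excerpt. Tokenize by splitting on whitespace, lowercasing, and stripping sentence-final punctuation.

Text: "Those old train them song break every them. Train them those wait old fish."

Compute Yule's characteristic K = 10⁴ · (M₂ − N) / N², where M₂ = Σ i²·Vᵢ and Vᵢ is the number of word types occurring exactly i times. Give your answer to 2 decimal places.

612.24

Frequencies: them:3, those:2, old:2, train:2, song:1, break:1, every:1, wait:1, fish:1
N = 14. Frequency spectrum: V_1=5, V_2=3, V_3=1
M₂ = 1²·5 + 2²·3 + 3²·1 = 26
K = 10000 × (26 − 14) / 14² = 612.24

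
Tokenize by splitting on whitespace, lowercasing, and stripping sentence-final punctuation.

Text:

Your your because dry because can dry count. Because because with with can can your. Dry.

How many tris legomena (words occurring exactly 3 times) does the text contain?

Frequencies: because:4, your:3, dry:3, can:3, with:2, count:1
Words with frequency 3: can, dry, your

3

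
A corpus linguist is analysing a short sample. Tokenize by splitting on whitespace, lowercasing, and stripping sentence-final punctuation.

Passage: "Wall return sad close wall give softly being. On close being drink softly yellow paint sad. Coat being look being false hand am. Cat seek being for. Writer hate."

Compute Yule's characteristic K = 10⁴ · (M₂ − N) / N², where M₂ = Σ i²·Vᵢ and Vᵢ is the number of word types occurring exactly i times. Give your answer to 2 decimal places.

Frequencies: being:5, wall:2, sad:2, close:2, softly:2, return:1, give:1, on:1, drink:1, yellow:1, paint:1, coat:1, look:1, false:1, hand:1, am:1, cat:1, seek:1, for:1, writer:1, … (1 more, each freq 1)
N = 29. Frequency spectrum: V_1=16, V_2=4, V_5=1
M₂ = 1²·16 + 2²·4 + 5²·1 = 57
K = 10000 × (57 − 29) / 29² = 332.94

332.94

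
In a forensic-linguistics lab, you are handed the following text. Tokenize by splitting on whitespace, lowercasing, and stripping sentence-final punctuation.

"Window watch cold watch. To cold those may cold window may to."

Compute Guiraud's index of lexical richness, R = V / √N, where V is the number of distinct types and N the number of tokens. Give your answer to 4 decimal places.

N = 12, V = 6.
√N = 3.464102
R = 6 / 3.464102 = 1.7321

1.7321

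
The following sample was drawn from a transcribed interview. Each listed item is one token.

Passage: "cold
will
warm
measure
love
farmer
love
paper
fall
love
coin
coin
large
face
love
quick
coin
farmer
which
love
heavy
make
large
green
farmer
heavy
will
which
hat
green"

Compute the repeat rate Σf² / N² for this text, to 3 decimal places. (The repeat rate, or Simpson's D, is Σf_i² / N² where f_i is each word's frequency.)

0.080

Frequencies: love:5, farmer:3, coin:3, will:2, large:2, which:2, heavy:2, green:2, cold:1, warm:1, measure:1, paper:1, fall:1, face:1, quick:1, make:1, hat:1
Σf² = 72; N² = 900
Repeat rate = 72 / 900 = 0.080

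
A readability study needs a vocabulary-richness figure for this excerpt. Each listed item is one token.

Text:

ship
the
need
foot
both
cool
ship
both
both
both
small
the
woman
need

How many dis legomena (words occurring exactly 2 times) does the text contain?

Frequencies: both:4, ship:2, the:2, need:2, foot:1, cool:1, small:1, woman:1
Words with frequency 2: need, ship, the

3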